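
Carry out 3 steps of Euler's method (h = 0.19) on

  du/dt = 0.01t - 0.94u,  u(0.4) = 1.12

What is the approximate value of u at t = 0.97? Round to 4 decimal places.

0.6236

Euler: u_{n+1} = u_n + h·f(t_n, u_n).
t=0.400000, u=1.120000: f=-1.048800 → u ← 1.120000 + 0.19·(-1.048800) = 0.920728
t=0.590000, u=0.920728: f=-0.859584 → u ← 0.920728 + 0.19·(-0.859584) = 0.757407
t=0.780000, u=0.757407: f=-0.704163 → u ← 0.757407 + 0.19·(-0.704163) = 0.623616
u(0.97) ≈ 0.6236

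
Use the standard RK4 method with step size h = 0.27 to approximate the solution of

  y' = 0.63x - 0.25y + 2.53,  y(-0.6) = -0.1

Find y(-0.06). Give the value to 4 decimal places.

RK4: k1 = f(x_n, y_n); k2 = f(x_n + h/2, y_n + (h/2)·k1); k3 = f(x_n + h/2, y_n + (h/2)·k2); k4 = f(x_n + h, y_n + h·k3); y_{n+1} = y_n + (h/6)·(k1 + 2k2 + 2k3 + k4).
x=-0.600000, y=-0.100000:
  k1 = f(-0.600000, -0.100000) = 2.177000
  k2 = f(-0.465000, 0.193895) = 2.188576
  k3 = f(-0.465000, 0.195458) = 2.188186
  k4 = f(-0.330000, 0.490810) = 2.199397
  y ← -0.100000 + (0.27/6)·(k1 + 2k2 + 2k3 + k4) = 0.490846
x=-0.330000, y=0.490846:
  k1 = f(-0.330000, 0.490846) = 2.199388
  k2 = f(-0.195000, 0.787764) = 2.210209
  k3 = f(-0.195000, 0.789225) = 2.209844
  k4 = f(-0.060000, 1.087504) = 2.220324
  y ← 0.490846 + (0.27/6)·(k1 + 2k2 + 2k3 + k4) = 1.087538
y(-0.06) ≈ 1.0875

1.0875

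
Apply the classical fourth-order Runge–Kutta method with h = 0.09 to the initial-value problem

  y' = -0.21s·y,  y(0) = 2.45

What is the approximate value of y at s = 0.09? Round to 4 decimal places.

2.4479

RK4: k1 = f(s_n, y_n); k2 = f(s_n + h/2, y_n + (h/2)·k1); k3 = f(s_n + h/2, y_n + (h/2)·k2); k4 = f(s_n + h, y_n + h·k3); y_{n+1} = y_n + (h/6)·(k1 + 2k2 + 2k3 + k4).
s=0.000000, y=2.450000:
  k1 = f(0.000000, 2.450000) = 0.000000
  k2 = f(0.045000, 2.450000) = -0.023153
  k3 = f(0.045000, 2.448958) = -0.023143
  k4 = f(0.090000, 2.447917) = -0.046266
  y ← 2.450000 + (0.09/6)·(k1 + 2k2 + 2k3 + k4) = 2.447917
y(0.09) ≈ 2.4479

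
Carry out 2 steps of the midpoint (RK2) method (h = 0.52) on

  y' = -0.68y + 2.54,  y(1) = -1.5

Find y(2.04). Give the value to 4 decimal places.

1.1042

Midpoint: k1 = f(t_n, y_n); k2 = f(t_n + h/2, y_n + (h/2)·k1); y_{n+1} = y_n + h·k2.
t=1.000000, y=-1.500000:
  k1 = f(1.000000, -1.500000) = 3.560000
  k2 = f(1.260000, -0.574400) = 2.930592
  y ← -1.500000 + 0.52·2.930592 = 0.023908
t=1.520000, y=0.023908:
  k1 = f(1.520000, 0.023908) = 2.523743
  k2 = f(1.780000, 0.680081) = 2.077545
  y ← 0.023908 + 0.52·2.077545 = 1.104231
y(2.04) ≈ 1.1042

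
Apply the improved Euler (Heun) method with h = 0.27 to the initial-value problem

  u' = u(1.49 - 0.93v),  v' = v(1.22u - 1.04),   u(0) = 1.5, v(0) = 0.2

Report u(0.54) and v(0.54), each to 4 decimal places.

Heun on (u,v): k1 = f(t_n, state_n); k2 = f(t_n + h, state_n + h·k1); state_{n+1} = state_n + (h/2)·(k1 + k2).
0.000000: (1.500000, 0.200000)
  k1 = (1.956000, 0.158000)
  predictor → (2.028120, 0.242660)
  k2 = (2.564205, 0.348049)
  → (2.110228, 0.268317)
0.270000: (2.110228, 0.268317)
  k1 = (2.617665, 0.411726)
  predictor → (2.816997, 0.379483)
  k2 = (3.203155, 0.909520)
  → (2.896038, 0.446685)
(u(0.54), v(0.54)) ≈ (2.8960, 0.4467)

2.8960, 0.4467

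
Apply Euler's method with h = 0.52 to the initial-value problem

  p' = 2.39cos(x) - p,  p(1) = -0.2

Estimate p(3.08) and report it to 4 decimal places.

-1.2300

Euler: p_{n+1} = p_n + h·f(x_n, p_n).
x=1.000000, p=-0.200000: f=1.491323 → p ← -0.200000 + 0.52·1.491323 = 0.575488
x=1.520000, p=0.575488: f=-0.454137 → p ← 0.575488 + 0.52·(-0.454137) = 0.339337
x=2.040000, p=0.339337: f=-1.420038 → p ← 0.339337 + 0.52·(-1.420038) = -0.399083
x=2.560000, p=-0.399083: f=-1.597974 → p ← -0.399083 + 0.52·(-1.597974) = -1.230030
p(3.08) ≈ -1.2300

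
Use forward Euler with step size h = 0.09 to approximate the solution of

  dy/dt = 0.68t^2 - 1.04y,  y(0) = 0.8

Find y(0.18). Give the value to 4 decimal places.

0.6577

Euler: y_{n+1} = y_n + h·f(t_n, y_n).
t=0.000000, y=0.800000: f=-0.832000 → y ← 0.800000 + 0.09·(-0.832000) = 0.725120
t=0.090000, y=0.725120: f=-0.748617 → y ← 0.725120 + 0.09·(-0.748617) = 0.657744
y(0.18) ≈ 0.6577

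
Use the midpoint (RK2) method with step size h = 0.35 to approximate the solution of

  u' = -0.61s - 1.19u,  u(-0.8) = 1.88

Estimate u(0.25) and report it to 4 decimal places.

0.6155

Midpoint: k1 = f(s_n, u_n); k2 = f(s_n + h/2, u_n + (h/2)·k1); u_{n+1} = u_n + h·k2.
s=-0.800000, u=1.880000:
  k1 = f(-0.800000, 1.880000) = -1.749200
  k2 = f(-0.625000, 1.573890) = -1.491679
  u ← 1.880000 + 0.35·(-1.491679) = 1.357912
s=-0.450000, u=1.357912:
  k1 = f(-0.450000, 1.357912) = -1.341416
  k2 = f(-0.275000, 1.123165) = -1.168816
  u ← 1.357912 + 0.35·(-1.168816) = 0.948827
s=-0.100000, u=0.948827:
  k1 = f(-0.100000, 0.948827) = -1.068104
  k2 = f(0.075000, 0.761909) = -0.952421
  u ← 0.948827 + 0.35·(-0.952421) = 0.615479
u(0.25) ≈ 0.6155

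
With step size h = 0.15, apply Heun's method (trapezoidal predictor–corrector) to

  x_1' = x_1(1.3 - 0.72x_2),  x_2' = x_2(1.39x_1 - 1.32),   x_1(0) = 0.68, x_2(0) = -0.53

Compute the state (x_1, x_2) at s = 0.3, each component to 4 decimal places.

1.1166, -0.5132

Heun on (x_1,x_2): k1 = f(s_n, state_n); k2 = f(s_n + h, state_n + h·k1); state_{n+1} = state_n + (h/2)·(k1 + k2).
0.000000: (0.680000, -0.530000)
  k1 = (1.143488, 0.198644)
  predictor → (0.851523, -0.500203)
  k2 = (1.413653, 0.068219)
  → (0.871786, -0.509985)
0.150000: (0.871786, -0.509985)
  k1 = (1.453432, 0.055190)
  predictor → (1.089800, -0.501707)
  k2 = (1.810408, -0.097744)
  → (1.116574, -0.513177)
(x_1(0.3), x_2(0.3)) ≈ (1.1166, -0.5132)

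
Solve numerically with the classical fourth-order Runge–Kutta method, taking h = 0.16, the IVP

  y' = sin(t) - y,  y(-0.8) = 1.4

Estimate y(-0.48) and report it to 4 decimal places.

RK4: k1 = f(t_n, y_n); k2 = f(t_n + h/2, y_n + (h/2)·k1); k3 = f(t_n + h/2, y_n + (h/2)·k2); k4 = f(t_n + h, y_n + h·k3); y_{n+1} = y_n + (h/6)·(k1 + 2k2 + 2k3 + k4).
t=-0.800000, y=1.400000:
  k1 = f(-0.800000, 1.400000) = -2.117356
  k2 = f(-0.720000, 1.230612) = -1.889996
  k3 = f(-0.720000, 1.248800) = -1.908185
  k4 = f(-0.640000, 1.094690) = -1.691886
  y ← 1.400000 + (0.16/6)·(k1 + 2k2 + 2k3 + k4) = 1.095851
t=-0.640000, y=1.095851:
  k1 = f(-0.640000, 1.095851) = -1.693046
  k2 = f(-0.560000, 0.960407) = -1.491593
  k3 = f(-0.560000, 0.976523) = -1.507709
  k4 = f(-0.480000, 0.854617) = -1.316396
  y ← 1.095851 + (0.16/6)·(k1 + 2k2 + 2k3 + k4) = 0.855636
y(-0.48) ≈ 0.8556

0.8556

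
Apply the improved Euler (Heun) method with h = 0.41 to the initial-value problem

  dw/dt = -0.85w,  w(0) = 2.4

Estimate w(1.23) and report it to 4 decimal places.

0.8671

Heun: k1 = f(t_n, w_n); k2 = f(t_n + h, w_n + h·k1); w_{n+1} = w_n + (h/2)·(k1 + k2).
t=0.000000, w=2.400000:
  k1 = f(0.000000, 2.400000) = -2.040000
  k2 = f(0.410000, 1.563600) = -1.329060
  w ← 2.400000 + (0.41/2)·(-2.040000 + (-1.329060)) = 1.709343
t=0.410000, w=1.709343:
  k1 = f(0.410000, 1.709343) = -1.452941
  k2 = f(0.820000, 1.113637) = -0.946591
  w ← 1.709343 + (0.41/2)·(-1.452941 + (-0.946591)) = 1.217439
t=0.820000, w=1.217439:
  k1 = f(0.820000, 1.217439) = -1.034823
  k2 = f(1.230000, 0.793161) = -0.674187
  w ← 1.217439 + (0.41/2)·(-1.034823 + (-0.674187)) = 0.867092
w(1.23) ≈ 0.8671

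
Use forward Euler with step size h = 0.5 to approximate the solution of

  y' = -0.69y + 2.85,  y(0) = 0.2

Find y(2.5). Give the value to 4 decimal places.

Euler: y_{n+1} = y_n + h·f(s_n, y_n).
s=0.000000, y=0.200000: f=2.712000 → y ← 0.200000 + 0.5·2.712000 = 1.556000
s=0.500000, y=1.556000: f=1.776360 → y ← 1.556000 + 0.5·1.776360 = 2.444180
s=1.000000, y=2.444180: f=1.163516 → y ← 2.444180 + 0.5·1.163516 = 3.025938
s=1.500000, y=3.025938: f=0.762103 → y ← 3.025938 + 0.5·0.762103 = 3.406989
s=2.000000, y=3.406989: f=0.499177 → y ← 3.406989 + 0.5·0.499177 = 3.656578
y(2.5) ≈ 3.6566

3.6566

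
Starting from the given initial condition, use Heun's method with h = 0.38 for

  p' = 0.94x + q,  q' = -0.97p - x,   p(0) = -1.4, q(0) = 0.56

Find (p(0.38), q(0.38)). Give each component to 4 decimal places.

-1.0213, 0.9646

Heun on (p,q): k1 = f(x_n, state_n); k2 = f(x_n + h, state_n + h·k1); state_{n+1} = state_n + (h/2)·(k1 + k2).
0.000000: (-1.400000, 0.560000)
  k1 = (0.560000, 1.358000)
  predictor → (-1.187200, 1.076040)
  k2 = (1.433240, 0.771584)
  → (-1.021284, 0.964621)
(p(0.38), q(0.38)) ≈ (-1.0213, 0.9646)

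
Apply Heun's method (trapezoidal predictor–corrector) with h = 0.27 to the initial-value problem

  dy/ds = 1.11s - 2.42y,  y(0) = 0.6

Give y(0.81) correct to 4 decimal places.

0.3207

Heun: k1 = f(s_n, y_n); k2 = f(s_n + h, y_n + h·k1); y_{n+1} = y_n + (h/2)·(k1 + k2).
s=0.000000, y=0.600000:
  k1 = f(0.000000, 0.600000) = -1.452000
  k2 = f(0.270000, 0.207960) = -0.203563
  y ← 0.600000 + (0.27/2)·(-1.452000 + (-0.203563)) = 0.376499
s=0.270000, y=0.376499:
  k1 = f(0.270000, 0.376499) = -0.611428
  k2 = f(0.540000, 0.211414) = 0.087779
  y ← 0.376499 + (0.27/2)·(-0.611428 + 0.087779) = 0.305806
s=0.540000, y=0.305806:
  k1 = f(0.540000, 0.305806) = -0.140652
  k2 = f(0.810000, 0.267831) = 0.250950
  y ← 0.305806 + (0.27/2)·(-0.140652 + 0.250950) = 0.320697
y(0.81) ≈ 0.3207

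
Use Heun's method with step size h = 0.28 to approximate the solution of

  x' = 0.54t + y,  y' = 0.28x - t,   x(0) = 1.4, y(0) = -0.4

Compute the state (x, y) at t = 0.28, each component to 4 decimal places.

1.3245, -0.3338

Heun on (x,y): k1 = f(t_n, state_n); k2 = f(t_n + h, state_n + h·k1); state_{n+1} = state_n + (h/2)·(k1 + k2).
0.000000: (1.400000, -0.400000)
  k1 = (-0.400000, 0.392000)
  predictor → (1.288000, -0.290240)
  k2 = (-0.139040, 0.080640)
  → (1.324534, -0.333830)
(x(0.28), y(0.28)) ≈ (1.3245, -0.3338)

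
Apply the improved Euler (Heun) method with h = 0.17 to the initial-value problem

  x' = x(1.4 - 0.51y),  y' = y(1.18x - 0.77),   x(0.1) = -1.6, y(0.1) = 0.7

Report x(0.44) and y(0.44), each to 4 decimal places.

Heun on (x,y): k1 = f(t_n, state_n); k2 = f(t_n + h, state_n + h·k1); state_{n+1} = state_n + (h/2)·(k1 + k2).
0.100000: (-1.600000, 0.700000)
  k1 = (-1.668800, -1.860600)
  predictor → (-1.883696, 0.383698)
  k2 = (-2.268562, -1.148317)
  → (-1.934676, 0.444242)
0.270000: (-1.934676, 0.444242)
  k1 = (-2.270219, -1.356234)
  predictor → (-2.320613, 0.213682)
  k2 = (-2.995963, -0.749666)
  → (-2.382301, 0.265241)
(x(0.44), y(0.44)) ≈ (-2.3823, 0.2652)

-2.3823, 0.2652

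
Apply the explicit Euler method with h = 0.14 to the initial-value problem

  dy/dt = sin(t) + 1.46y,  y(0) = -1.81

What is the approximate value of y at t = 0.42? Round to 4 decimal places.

Euler: y_{n+1} = y_n + h·f(t_n, y_n).
t=0.000000, y=-1.810000: f=-2.642600 → y ← -1.810000 + 0.14·(-2.642600) = -2.179964
t=0.140000, y=-2.179964: f=-3.043204 → y ← -2.179964 + 0.14·(-3.043204) = -2.606013
t=0.280000, y=-2.606013: f=-3.528423 → y ← -2.606013 + 0.14·(-3.528423) = -3.099992
y(0.42) ≈ -3.1000

-3.1000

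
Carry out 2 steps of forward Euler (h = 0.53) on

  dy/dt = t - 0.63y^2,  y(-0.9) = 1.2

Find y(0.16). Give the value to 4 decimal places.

Euler: y_{n+1} = y_n + h·f(t_n, y_n).
t=-0.900000, y=1.200000: f=-1.807200 → y ← 1.200000 + 0.53·(-1.807200) = 0.242184
t=-0.370000, y=0.242184: f=-0.406951 → y ← 0.242184 + 0.53·(-0.406951) = 0.026500
y(0.16) ≈ 0.0265

0.0265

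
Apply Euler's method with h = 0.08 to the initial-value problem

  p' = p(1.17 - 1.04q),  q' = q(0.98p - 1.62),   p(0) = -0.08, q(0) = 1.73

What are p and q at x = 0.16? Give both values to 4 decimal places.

Euler on (p,q): p_{n+1} = p_n + h·p', q_{n+1} = q_n + h·q'.
0.000000: (-0.080000, 1.730000); f=(0.050336, -2.938232) → (-0.075973, 1.494941)
0.080000: (-0.075973, 1.494941); f=(0.029230, -2.533109) → (-0.073635, 1.292293)
(p(0.16), q(0.16)) ≈ (-0.0736, 1.2923)

-0.0736, 1.2923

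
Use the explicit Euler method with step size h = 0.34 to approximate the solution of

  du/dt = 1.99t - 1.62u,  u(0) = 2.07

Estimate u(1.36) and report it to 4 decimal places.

Euler: u_{n+1} = u_n + h·f(t_n, u_n).
t=0.000000, u=2.070000: f=-3.353400 → u ← 2.070000 + 0.34·(-3.353400) = 0.929844
t=0.340000, u=0.929844: f=-0.829747 → u ← 0.929844 + 0.34·(-0.829747) = 0.647730
t=0.680000, u=0.647730: f=0.303878 → u ← 0.647730 + 0.34·0.303878 = 0.751048
t=1.020000, u=0.751048: f=0.813102 → u ← 0.751048 + 0.34·0.813102 = 1.027503
u(1.36) ≈ 1.0275

1.0275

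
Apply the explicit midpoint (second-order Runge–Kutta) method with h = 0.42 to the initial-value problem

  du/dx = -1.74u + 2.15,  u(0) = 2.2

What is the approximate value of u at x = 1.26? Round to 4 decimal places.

1.3843

Midpoint: k1 = f(x_n, u_n); k2 = f(x_n + h/2, u_n + (h/2)·k1); u_{n+1} = u_n + h·k2.
x=0.000000, u=2.200000:
  k1 = f(0.000000, 2.200000) = -1.678000
  k2 = f(0.210000, 1.847620) = -1.064859
  u ← 2.200000 + 0.42·(-1.064859) = 1.752759
x=0.420000, u=1.752759:
  k1 = f(0.420000, 1.752759) = -0.899801
  k2 = f(0.630000, 1.563801) = -0.571014
  u ← 1.752759 + 0.42·(-0.571014) = 1.512933
x=0.840000, u=1.512933:
  k1 = f(0.840000, 1.512933) = -0.482504
  k2 = f(1.050000, 1.411608) = -0.306197
  u ← 1.512933 + 0.42·(-0.306197) = 1.384331
u(1.26) ≈ 1.3843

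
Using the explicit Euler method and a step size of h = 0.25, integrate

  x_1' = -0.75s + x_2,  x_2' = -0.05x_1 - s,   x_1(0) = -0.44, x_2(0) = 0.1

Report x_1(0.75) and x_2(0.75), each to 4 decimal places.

-0.5172, -0.0714

Euler on (x_1,x_2): x_1_{n+1} = x_1_n + h·x_1', x_2_{n+1} = x_2_n + h·x_2'.
0.000000: (-0.440000, 0.100000); f=(0.100000, 0.022000) → (-0.415000, 0.105500)
0.250000: (-0.415000, 0.105500); f=(-0.082000, -0.229250) → (-0.435500, 0.048188)
0.500000: (-0.435500, 0.048188); f=(-0.326813, -0.478225) → (-0.517203, -0.071369)
(x_1(0.75), x_2(0.75)) ≈ (-0.5172, -0.0714)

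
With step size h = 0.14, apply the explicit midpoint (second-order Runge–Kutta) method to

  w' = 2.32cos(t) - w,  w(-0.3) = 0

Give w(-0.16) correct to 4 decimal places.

0.2945

Midpoint: k1 = f(t_n, w_n); k2 = f(t_n + h/2, w_n + (h/2)·k1); w_{n+1} = w_n + h·k2.
t=-0.300000, w=0.000000:
  k1 = f(-0.300000, 0.000000) = 2.216381
  k2 = f(-0.230000, 0.155147) = 2.103759
  w ← 0.000000 + 0.14·2.103759 = 0.294526
w(-0.16) ≈ 0.2945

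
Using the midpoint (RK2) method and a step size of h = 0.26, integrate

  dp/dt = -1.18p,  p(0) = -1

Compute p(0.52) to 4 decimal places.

-0.5480

Midpoint: k1 = f(t_n, p_n); k2 = f(t_n + h/2, p_n + (h/2)·k1); p_{n+1} = p_n + h·k2.
t=0.000000, p=-1.000000:
  k1 = f(0.000000, -1.000000) = 1.180000
  k2 = f(0.130000, -0.846600) = 0.998988
  p ← -1.000000 + 0.26·0.998988 = -0.740263
t=0.260000, p=-0.740263:
  k1 = f(0.260000, -0.740263) = 0.873510
  k2 = f(0.390000, -0.626707) = 0.739514
  p ← -0.740263 + 0.26·0.739514 = -0.547989
p(0.52) ≈ -0.5480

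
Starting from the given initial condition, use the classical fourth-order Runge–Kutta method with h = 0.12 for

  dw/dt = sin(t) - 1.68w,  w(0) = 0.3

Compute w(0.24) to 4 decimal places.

0.2256

RK4: k1 = f(t_n, w_n); k2 = f(t_n + h/2, w_n + (h/2)·k1); k3 = f(t_n + h/2, w_n + (h/2)·k2); k4 = f(t_n + h, w_n + h·k3); w_{n+1} = w_n + (h/6)·(k1 + 2k2 + 2k3 + k4).
t=0.000000, w=0.300000:
  k1 = f(0.000000, 0.300000) = -0.504000
  k2 = f(0.060000, 0.269760) = -0.393233
  k3 = f(0.060000, 0.276406) = -0.404398
  k4 = f(0.120000, 0.251472) = -0.302761
  w ← 0.300000 + (0.12/6)·(k1 + 2k2 + 2k3 + k4) = 0.251960
t=0.120000, w=0.251960:
  k1 = f(0.120000, 0.251960) = -0.303580
  k2 = f(0.180000, 0.233745) = -0.213662
  k3 = f(0.180000, 0.239140) = -0.222725
  k4 = f(0.240000, 0.225232) = -0.140688
  w ← 0.251960 + (0.12/6)·(k1 + 2k2 + 2k3 + k4) = 0.225619
w(0.24) ≈ 0.2256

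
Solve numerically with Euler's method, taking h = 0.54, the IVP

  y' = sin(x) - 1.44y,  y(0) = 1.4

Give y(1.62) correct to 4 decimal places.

Euler: y_{n+1} = y_n + h·f(x_n, y_n).
x=0.000000, y=1.400000: f=-2.016000 → y ← 1.400000 + 0.54·(-2.016000) = 0.311360
x=0.540000, y=0.311360: f=0.065778 → y ← 0.311360 + 0.54·0.065778 = 0.346880
x=1.080000, y=0.346880: f=0.382451 → y ← 0.346880 + 0.54·0.382451 = 0.553403
y(1.62) ≈ 0.5534

0.5534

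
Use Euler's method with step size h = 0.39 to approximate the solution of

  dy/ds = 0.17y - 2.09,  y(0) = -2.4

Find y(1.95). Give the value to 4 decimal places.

-7.9613

Euler: y_{n+1} = y_n + h·f(s_n, y_n).
s=0.000000, y=-2.400000: f=-2.498000 → y ← -2.400000 + 0.39·(-2.498000) = -3.374220
s=0.390000, y=-3.374220: f=-2.663617 → y ← -3.374220 + 0.39·(-2.663617) = -4.413031
s=0.780000, y=-4.413031: f=-2.840215 → y ← -4.413031 + 0.39·(-2.840215) = -5.520715
s=1.170000, y=-5.520715: f=-3.028522 → y ← -5.520715 + 0.39·(-3.028522) = -6.701838
s=1.560000, y=-6.701838: f=-3.229312 → y ← -6.701838 + 0.39·(-3.229312) = -7.961270
y(1.95) ≈ -7.9613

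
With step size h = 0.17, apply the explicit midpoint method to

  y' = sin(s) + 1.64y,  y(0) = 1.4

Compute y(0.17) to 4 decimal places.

Midpoint: k1 = f(s_n, y_n); k2 = f(s_n + h/2, y_n + (h/2)·k1); y_{n+1} = y_n + h·k2.
s=0.000000, y=1.400000:
  k1 = f(0.000000, 1.400000) = 2.296000
  k2 = f(0.085000, 1.595160) = 2.700960
  y ← 1.400000 + 0.17·2.700960 = 1.859163
y(0.17) ≈ 1.8592

1.8592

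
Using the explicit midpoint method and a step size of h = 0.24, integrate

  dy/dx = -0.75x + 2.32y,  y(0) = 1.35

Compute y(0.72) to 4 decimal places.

Midpoint: k1 = f(x_n, y_n); k2 = f(x_n + h/2, y_n + (h/2)·k1); y_{n+1} = y_n + h·k2.
x=0.000000, y=1.350000:
  k1 = f(0.000000, 1.350000) = 3.132000
  k2 = f(0.120000, 1.725840) = 3.913949
  y ← 1.350000 + 0.24·3.913949 = 2.289348
x=0.240000, y=2.289348:
  k1 = f(0.240000, 2.289348) = 5.131287
  k2 = f(0.360000, 2.905102) = 6.469837
  y ← 2.289348 + 0.24·6.469837 = 3.842109
x=0.480000, y=3.842109:
  k1 = f(0.480000, 3.842109) = 8.553692
  k2 = f(0.600000, 4.868552) = 10.845040
  y ← 3.842109 + 0.24·10.845040 = 6.444918
y(0.72) ≈ 6.4449

6.4449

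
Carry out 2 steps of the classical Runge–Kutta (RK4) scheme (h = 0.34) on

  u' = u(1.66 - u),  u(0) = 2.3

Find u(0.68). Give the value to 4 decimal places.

RK4: k1 = f(t_n, u_n); k2 = f(t_n + h/2, u_n + (h/2)·k1); k3 = f(t_n + h/2, u_n + (h/2)·k2); k4 = f(t_n + h, u_n + h·k3); u_{n+1} = u_n + (h/6)·(k1 + 2k2 + 2k3 + k4).
t=0.000000, u=2.300000:
  k1 = f(0.000000, 2.300000) = -1.472000
  k2 = f(0.170000, 2.049760) = -0.798914
  k3 = f(0.170000, 2.164185) = -1.091148
  k4 = f(0.340000, 1.929010) = -0.518922
  u ← 2.300000 + (0.34/6)·(k1 + 2k2 + 2k3 + k4) = 1.972974
t=0.340000, u=1.972974:
  k1 = f(0.340000, 1.972974) = -0.617489
  k2 = f(0.510000, 1.868001) = -0.388546
  k3 = f(0.510000, 1.906921) = -0.470859
  k4 = f(0.680000, 1.812882) = -0.277157
  u ← 1.972974 + (0.34/6)·(k1 + 2k2 + 2k3 + k4) = 1.824878
u(0.68) ≈ 1.8249

1.8249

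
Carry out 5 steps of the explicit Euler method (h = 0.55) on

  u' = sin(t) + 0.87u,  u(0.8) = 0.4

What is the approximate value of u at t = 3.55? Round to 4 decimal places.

Euler: u_{n+1} = u_n + h·f(t_n, u_n).
t=0.800000, u=0.400000: f=1.065356 → u ← 0.400000 + 0.55·1.065356 = 0.985946
t=1.350000, u=0.985946: f=1.833496 → u ← 0.985946 + 0.55·1.833496 = 1.994369
t=1.900000, u=1.994369: f=2.681401 → u ← 1.994369 + 0.55·2.681401 = 3.469139
t=2.450000, u=3.469139: f=3.655916 → u ← 3.469139 + 0.55·3.655916 = 5.479893
t=3.000000, u=5.479893: f=4.908627 → u ← 5.479893 + 0.55·4.908627 = 8.179638
u(3.55) ≈ 8.1796

8.1796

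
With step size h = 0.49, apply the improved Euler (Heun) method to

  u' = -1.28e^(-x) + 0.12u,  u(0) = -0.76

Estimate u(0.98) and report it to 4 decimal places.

Heun: k1 = f(x_n, u_n); k2 = f(x_n + h, u_n + h·k1); u_{n+1} = u_n + (h/2)·(k1 + k2).
x=0.000000, u=-0.760000:
  k1 = f(0.000000, -0.760000) = -1.371200
  k2 = f(0.490000, -1.431888) = -0.955988
  u ← -0.760000 + (0.49/2)·(-1.371200 + (-0.955988)) = -1.330161
x=0.490000, u=-1.330161:
  k1 = f(0.490000, -1.330161) = -0.943781
  k2 = f(0.980000, -1.792614) = -0.695512
  u ← -1.330161 + (0.49/2)·(-0.943781 + (-0.695512)) = -1.731788
u(0.98) ≈ -1.7318

-1.7318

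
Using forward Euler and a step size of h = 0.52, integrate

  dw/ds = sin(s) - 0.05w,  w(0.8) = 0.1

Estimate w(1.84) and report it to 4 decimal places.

0.9619

Euler: w_{n+1} = w_n + h·f(s_n, w_n).
s=0.800000, w=0.100000: f=0.712356 → w ← 0.100000 + 0.52·0.712356 = 0.470425
s=1.320000, w=0.470425: f=0.945194 → w ← 0.470425 + 0.52·0.945194 = 0.961926
w(1.84) ≈ 0.9619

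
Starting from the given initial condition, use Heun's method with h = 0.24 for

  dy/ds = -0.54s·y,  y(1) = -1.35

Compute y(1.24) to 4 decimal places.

Heun: k1 = f(s_n, y_n); k2 = f(s_n + h, y_n + h·k1); y_{n+1} = y_n + (h/2)·(k1 + k2).
s=1.000000, y=-1.350000:
  k1 = f(1.000000, -1.350000) = 0.729000
  k2 = f(1.240000, -1.175040) = 0.786807
  y ← -1.350000 + (0.24/2)·(0.729000 + 0.786807) = -1.168103
y(1.24) ≈ -1.1681

-1.1681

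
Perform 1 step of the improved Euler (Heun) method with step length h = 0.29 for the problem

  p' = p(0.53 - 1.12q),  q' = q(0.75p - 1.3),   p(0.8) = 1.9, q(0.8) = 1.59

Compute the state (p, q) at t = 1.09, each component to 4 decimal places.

1.3245, 1.5252

Heun on (p,q): k1 = f(t_n, state_n); k2 = f(t_n + h, state_n + h·k1); state_{n+1} = state_n + (h/2)·(k1 + k2).
0.800000: (1.900000, 1.590000)
  k1 = (-2.376520, 0.198750)
  predictor → (1.210809, 1.647638)
  k2 = (-1.592643, -0.645698)
  → (1.324471, 1.525193)
(p(1.09), q(1.09)) ≈ (1.3245, 1.5252)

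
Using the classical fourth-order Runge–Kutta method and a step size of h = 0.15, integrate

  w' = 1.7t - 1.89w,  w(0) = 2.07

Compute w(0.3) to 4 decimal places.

1.2381

RK4: k1 = f(t_n, w_n); k2 = f(t_n + h/2, w_n + (h/2)·k1); k3 = f(t_n + h/2, w_n + (h/2)·k2); k4 = f(t_n + h, w_n + h·k3); w_{n+1} = w_n + (h/6)·(k1 + 2k2 + 2k3 + k4).
t=0.000000, w=2.070000:
  k1 = f(0.000000, 2.070000) = -3.912300
  k2 = f(0.075000, 1.776577) = -3.230231
  k3 = f(0.075000, 1.827733) = -3.326915
  k4 = f(0.150000, 1.570963) = -2.714120
  w ← 2.070000 + (0.15/6)·(k1 + 2k2 + 2k3 + k4) = 1.576482
t=0.150000, w=1.576482:
  k1 = f(0.150000, 1.576482) = -2.724551
  k2 = f(0.225000, 1.372141) = -2.210846
  k3 = f(0.225000, 1.410669) = -2.283664
  k4 = f(0.300000, 1.233933) = -1.822133
  w ← 1.576482 + (0.15/6)·(k1 + 2k2 + 2k3 + k4) = 1.238090
w(0.3) ≈ 1.2381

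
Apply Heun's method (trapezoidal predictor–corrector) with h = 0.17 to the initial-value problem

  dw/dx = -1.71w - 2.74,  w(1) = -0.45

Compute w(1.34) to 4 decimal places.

-0.9515

Heun: k1 = f(x_n, w_n); k2 = f(x_n + h, w_n + h·k1); w_{n+1} = w_n + (h/2)·(k1 + k2).
x=1.000000, w=-0.450000:
  k1 = f(1.000000, -0.450000) = -1.970500
  k2 = f(1.170000, -0.784985) = -1.397676
  w ← -0.450000 + (0.17/2)·(-1.970500 + (-1.397676)) = -0.736295
x=1.170000, w=-0.736295:
  k1 = f(1.170000, -0.736295) = -1.480936
  k2 = f(1.340000, -0.988054) = -1.050428
  w ← -0.736295 + (0.17/2)·(-1.480936 + (-1.050428)) = -0.951461
w(1.34) ≈ -0.9515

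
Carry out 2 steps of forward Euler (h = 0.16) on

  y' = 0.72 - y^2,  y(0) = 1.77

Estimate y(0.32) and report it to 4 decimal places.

1.1927

Euler: y_{n+1} = y_n + h·f(x_n, y_n).
x=0.000000, y=1.770000: f=-2.412900 → y ← 1.770000 + 0.16·(-2.412900) = 1.383936
x=0.160000, y=1.383936: f=-1.195279 → y ← 1.383936 + 0.16·(-1.195279) = 1.192691
y(0.32) ≈ 1.1927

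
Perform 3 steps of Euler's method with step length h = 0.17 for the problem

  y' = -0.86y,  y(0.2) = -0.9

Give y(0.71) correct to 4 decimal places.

Euler: y_{n+1} = y_n + h·f(s_n, y_n).
s=0.200000, y=-0.900000: f=0.774000 → y ← -0.900000 + 0.17·0.774000 = -0.768420
s=0.370000, y=-0.768420: f=0.660841 → y ← -0.768420 + 0.17·0.660841 = -0.656077
s=0.540000, y=-0.656077: f=0.564226 → y ← -0.656077 + 0.17·0.564226 = -0.560159
y(0.71) ≈ -0.5602

-0.5602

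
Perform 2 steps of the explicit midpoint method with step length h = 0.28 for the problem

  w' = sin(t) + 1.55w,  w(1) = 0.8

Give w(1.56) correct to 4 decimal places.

Midpoint: k1 = f(t_n, w_n); k2 = f(t_n + h/2, w_n + (h/2)·k1); w_{n+1} = w_n + h·k2.
t=1.000000, w=0.800000:
  k1 = f(1.000000, 0.800000) = 2.081471
  k2 = f(1.140000, 1.091406) = 2.600313
  w ← 0.800000 + 0.28·2.600313 = 1.528088
t=1.280000, w=1.528088:
  k1 = f(1.280000, 1.528088) = 3.326552
  k2 = f(1.420000, 1.993805) = 4.079049
  w ← 1.528088 + 0.28·4.079049 = 2.670221
w(1.56) ≈ 2.6702

2.6702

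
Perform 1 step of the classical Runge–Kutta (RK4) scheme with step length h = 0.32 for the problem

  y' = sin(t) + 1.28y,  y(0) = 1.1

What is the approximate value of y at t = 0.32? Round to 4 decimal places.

1.7152

RK4: k1 = f(t_n, y_n); k2 = f(t_n + h/2, y_n + (h/2)·k1); k3 = f(t_n + h/2, y_n + (h/2)·k2); k4 = f(t_n + h, y_n + h·k3); y_{n+1} = y_n + (h/6)·(k1 + 2k2 + 2k3 + k4).
t=0.000000, y=1.100000:
  k1 = f(0.000000, 1.100000) = 1.408000
  k2 = f(0.160000, 1.325280) = 1.855677
  k3 = f(0.160000, 1.396908) = 1.947361
  k4 = f(0.320000, 1.723155) = 2.520206
  y ← 1.100000 + (0.32/6)·(k1 + 2k2 + 2k3 + k4) = 1.715162
y(0.32) ≈ 1.7152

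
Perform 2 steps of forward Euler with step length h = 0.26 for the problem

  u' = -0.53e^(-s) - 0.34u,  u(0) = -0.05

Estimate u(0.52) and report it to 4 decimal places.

-0.2734

Euler: u_{n+1} = u_n + h·f(s_n, u_n).
s=0.000000, u=-0.050000: f=-0.513000 → u ← -0.050000 + 0.26·(-0.513000) = -0.183380
s=0.260000, u=-0.183380: f=-0.346308 → u ← -0.183380 + 0.26·(-0.346308) = -0.273420
u(0.52) ≈ -0.2734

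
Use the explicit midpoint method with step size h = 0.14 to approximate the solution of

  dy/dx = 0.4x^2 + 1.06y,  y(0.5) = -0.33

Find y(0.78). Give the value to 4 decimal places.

Midpoint: k1 = f(x_n, y_n); k2 = f(x_n + h/2, y_n + (h/2)·k1); y_{n+1} = y_n + h·k2.
x=0.500000, y=-0.330000:
  k1 = f(0.500000, -0.330000) = -0.249800
  k2 = f(0.570000, -0.347486) = -0.238375
  y ← -0.330000 + 0.14·(-0.238375) = -0.363373
x=0.640000, y=-0.363373:
  k1 = f(0.640000, -0.363373) = -0.221335
  k2 = f(0.710000, -0.378866) = -0.199958
  y ← -0.363373 + 0.14·(-0.199958) = -0.391367
y(0.78) ≈ -0.3914

-0.3914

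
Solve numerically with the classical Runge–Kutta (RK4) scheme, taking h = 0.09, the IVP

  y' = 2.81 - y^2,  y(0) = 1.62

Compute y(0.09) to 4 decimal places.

1.6345

RK4: k1 = f(t_n, y_n); k2 = f(t_n + h/2, y_n + (h/2)·k1); k3 = f(t_n + h/2, y_n + (h/2)·k2); k4 = f(t_n + h, y_n + h·k3); y_{n+1} = y_n + (h/6)·(k1 + 2k2 + 2k3 + k4).
t=0.000000, y=1.620000:
  k1 = f(0.000000, 1.620000) = 0.185600
  k2 = f(0.045000, 1.628352) = 0.158470
  k3 = f(0.045000, 1.627131) = 0.162444
  k4 = f(0.090000, 1.634620) = 0.138018
  y ← 1.620000 + (0.09/6)·(k1 + 2k2 + 2k3 + k4) = 1.634482
y(0.09) ≈ 1.6345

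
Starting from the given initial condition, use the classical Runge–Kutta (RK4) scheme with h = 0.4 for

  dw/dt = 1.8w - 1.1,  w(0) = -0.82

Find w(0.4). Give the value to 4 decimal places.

RK4: k1 = f(t_n, w_n); k2 = f(t_n + h/2, w_n + (h/2)·k1); k3 = f(t_n + h/2, w_n + (h/2)·k2); k4 = f(t_n + h, w_n + h·k3); w_{n+1} = w_n + (h/6)·(k1 + 2k2 + 2k3 + k4).
t=0.000000, w=-0.820000:
  k1 = f(0.000000, -0.820000) = -2.576000
  k2 = f(0.200000, -1.335200) = -3.503360
  k3 = f(0.200000, -1.520672) = -3.837210
  k4 = f(0.400000, -2.354884) = -5.338791
  w ← -0.820000 + (0.4/6)·(k1 + 2k2 + 2k3 + k4) = -2.326395
w(0.4) ≈ -2.3264

-2.3264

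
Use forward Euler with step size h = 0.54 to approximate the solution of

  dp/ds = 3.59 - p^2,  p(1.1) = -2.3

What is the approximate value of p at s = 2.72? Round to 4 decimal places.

-30.4294

Euler: p_{n+1} = p_n + h·f(s_n, p_n).
s=1.100000, p=-2.300000: f=-1.700000 → p ← -2.300000 + 0.54·(-1.700000) = -3.218000
s=1.640000, p=-3.218000: f=-6.765524 → p ← -3.218000 + 0.54·(-6.765524) = -6.871383
s=2.180000, p=-6.871383: f=-43.625904 → p ← -6.871383 + 0.54·(-43.625904) = -30.429371
p(2.72) ≈ -30.4294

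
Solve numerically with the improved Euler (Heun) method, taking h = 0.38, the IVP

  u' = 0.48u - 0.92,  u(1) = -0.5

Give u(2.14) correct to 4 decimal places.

Heun: k1 = f(s_n, u_n); k2 = f(s_n + h, u_n + h·k1); u_{n+1} = u_n + (h/2)·(k1 + k2).
s=1.000000, u=-0.500000:
  k1 = f(1.000000, -0.500000) = -1.160000
  k2 = f(1.380000, -0.940800) = -1.371584
  u ← -0.500000 + (0.38/2)·(-1.160000 + (-1.371584)) = -0.981001
s=1.380000, u=-0.981001:
  k1 = f(1.380000, -0.981001) = -1.390880
  k2 = f(1.760000, -1.509536) = -1.644577
  u ← -0.981001 + (0.38/2)·(-1.390880 + (-1.644577)) = -1.557738
s=1.760000, u=-1.557738:
  k1 = f(1.760000, -1.557738) = -1.667714
  k2 = f(2.140000, -2.191469) = -1.971905
  u ← -1.557738 + (0.38/2)·(-1.667714 + (-1.971905)) = -2.249266
u(2.14) ≈ -2.2493

-2.2493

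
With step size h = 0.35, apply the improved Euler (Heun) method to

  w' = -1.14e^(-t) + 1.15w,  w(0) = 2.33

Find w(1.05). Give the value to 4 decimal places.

Heun: k1 = f(t_n, w_n); k2 = f(t_n + h, w_n + h·k1); w_{n+1} = w_n + (h/2)·(k1 + k2).
t=0.000000, w=2.330000:
  k1 = f(0.000000, 2.330000) = 1.539500
  k2 = f(0.350000, 2.868825) = 2.495804
  w ← 2.330000 + (0.35/2)·(1.539500 + 2.495804) = 3.036178
t=0.350000, w=3.036178:
  k1 = f(0.350000, 3.036178) = 2.688261
  k2 = f(0.700000, 3.977069) = 4.007523
  w ← 3.036178 + (0.35/2)·(2.688261 + 4.007523) = 4.207940
t=0.700000, w=4.207940:
  k1 = f(0.700000, 4.207940) = 4.273024
  k2 = f(1.050000, 5.703499) = 6.160095
  w ← 4.207940 + (0.35/2)·(4.273024 + 6.160095) = 6.033736
w(1.05) ≈ 6.0337

6.0337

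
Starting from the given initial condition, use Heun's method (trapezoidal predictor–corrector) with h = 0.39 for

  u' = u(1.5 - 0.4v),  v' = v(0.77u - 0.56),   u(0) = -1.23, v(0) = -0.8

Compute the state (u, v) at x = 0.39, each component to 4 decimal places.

Heun on (u,v): k1 = f(x_n, state_n); k2 = f(x_n + h, state_n + h·k1); state_{n+1} = state_n + (h/2)·(k1 + k2).
0.000000: (-1.230000, -0.800000)
  k1 = (-2.238600, 1.205680)
  predictor → (-2.103054, -0.329785)
  k2 = (-3.432003, 0.718717)
  → (-2.335768, -0.424743)
(u(0.39), v(0.39)) ≈ (-2.3358, -0.4247)

-2.3358, -0.4247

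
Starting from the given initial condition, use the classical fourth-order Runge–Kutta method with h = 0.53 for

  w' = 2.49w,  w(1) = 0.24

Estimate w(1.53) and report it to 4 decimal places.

RK4: k1 = f(x_n, w_n); k2 = f(x_n + h/2, w_n + (h/2)·k1); k3 = f(x_n + h/2, w_n + (h/2)·k2); k4 = f(x_n + h, w_n + h·k3); w_{n+1} = w_n + (h/6)·(k1 + 2k2 + 2k3 + k4).
x=1.000000, w=0.240000:
  k1 = f(1.000000, 0.240000) = 0.597600
  k2 = f(1.265000, 0.398364) = 0.991926
  k3 = f(1.265000, 0.502860) = 1.252123
  k4 = f(1.530000, 0.903625) = 2.250026
  w ← 0.240000 + (0.53/6)·(k1 + 2k2 + 2k3 + k4) = 0.887989
w(1.53) ≈ 0.8880

0.8880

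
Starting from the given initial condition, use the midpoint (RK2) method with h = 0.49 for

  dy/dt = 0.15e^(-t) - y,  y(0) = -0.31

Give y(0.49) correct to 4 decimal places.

Midpoint: k1 = f(t_n, y_n); k2 = f(t_n + h/2, y_n + (h/2)·k1); y_{n+1} = y_n + h·k2.
t=0.000000, y=-0.310000:
  k1 = f(0.000000, -0.310000) = 0.460000
  k2 = f(0.245000, -0.197300) = 0.314706
  y ← -0.310000 + 0.49·0.314706 = -0.155794
y(0.49) ≈ -0.1558

-0.1558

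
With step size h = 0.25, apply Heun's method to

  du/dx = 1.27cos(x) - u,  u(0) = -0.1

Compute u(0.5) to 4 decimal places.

0.4068

Heun: k1 = f(x_n, u_n); k2 = f(x_n + h, u_n + h·k1); u_{n+1} = u_n + (h/2)·(k1 + k2).
x=0.000000, u=-0.100000:
  k1 = f(0.000000, -0.100000) = 1.370000
  k2 = f(0.250000, 0.242500) = 0.988019
  u ← -0.100000 + (0.25/2)·(1.370000 + 0.988019) = 0.194752
x=0.250000, u=0.194752:
  k1 = f(0.250000, 0.194752) = 1.035766
  k2 = f(0.500000, 0.453694) = 0.660836
  u ← 0.194752 + (0.25/2)·(1.035766 + 0.660836) = 0.406828
u(0.5) ≈ 0.4068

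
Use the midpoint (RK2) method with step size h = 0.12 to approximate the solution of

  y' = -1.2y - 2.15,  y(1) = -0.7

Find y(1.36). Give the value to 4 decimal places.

-1.0818

Midpoint: k1 = f(t_n, y_n); k2 = f(t_n + h/2, y_n + (h/2)·k1); y_{n+1} = y_n + h·k2.
t=1.000000, y=-0.700000:
  k1 = f(1.000000, -0.700000) = -1.310000
  k2 = f(1.060000, -0.778600) = -1.215680
  y ← -0.700000 + 0.12·(-1.215680) = -0.845882
t=1.120000, y=-0.845882:
  k1 = f(1.120000, -0.845882) = -1.134942
  k2 = f(1.180000, -0.913978) = -1.053226
  y ← -0.845882 + 0.12·(-1.053226) = -0.972269
t=1.240000, y=-0.972269:
  k1 = f(1.240000, -0.972269) = -0.983277
  k2 = f(1.300000, -1.031265) = -0.912482
  y ← -0.972269 + 0.12·(-0.912482) = -1.081767
y(1.36) ≈ -1.0818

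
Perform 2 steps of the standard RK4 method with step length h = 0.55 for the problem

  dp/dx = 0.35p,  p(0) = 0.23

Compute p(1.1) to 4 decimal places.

0.3380

RK4: k1 = f(x_n, p_n); k2 = f(x_n + h/2, p_n + (h/2)·k1); k3 = f(x_n + h/2, p_n + (h/2)·k2); k4 = f(x_n + h, p_n + h·k3); p_{n+1} = p_n + (h/6)·(k1 + 2k2 + 2k3 + k4).
x=0.000000, p=0.230000:
  k1 = f(0.000000, 0.230000) = 0.080500
  k2 = f(0.275000, 0.252138) = 0.088248
  k3 = f(0.275000, 0.254268) = 0.088994
  k4 = f(0.550000, 0.278947) = 0.097631
  p ← 0.230000 + (0.55/6)·(k1 + 2k2 + 2k3 + k4) = 0.278823
x=0.550000, p=0.278823:
  k1 = f(0.550000, 0.278823) = 0.097588
  k2 = f(0.825000, 0.305660) = 0.106981
  k3 = f(0.825000, 0.308243) = 0.107885
  k4 = f(1.100000, 0.338160) = 0.118356
  p ← 0.278823 + (0.55/6)·(k1 + 2k2 + 2k3 + k4) = 0.338010
p(1.1) ≈ 0.3380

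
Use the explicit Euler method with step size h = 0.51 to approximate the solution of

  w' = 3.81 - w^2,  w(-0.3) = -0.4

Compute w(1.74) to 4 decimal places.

Euler: w_{n+1} = w_n + h·f(x_n, w_n).
x=-0.300000, w=-0.400000: f=3.650000 → w ← -0.400000 + 0.51·3.650000 = 1.461500
x=0.210000, w=1.461500: f=1.674018 → w ← 1.461500 + 0.51·1.674018 = 2.315249
x=0.720000, w=2.315249: f=-1.550378 → w ← 2.315249 + 0.51·(-1.550378) = 1.524556
x=1.230000, w=1.524556: f=1.485728 → w ← 1.524556 + 0.51·1.485728 = 2.282278
w(1.74) ≈ 2.2823

2.2823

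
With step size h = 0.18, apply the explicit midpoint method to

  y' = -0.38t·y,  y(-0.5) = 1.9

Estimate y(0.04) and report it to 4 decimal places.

Midpoint: k1 = f(t_n, y_n); k2 = f(t_n + h/2, y_n + (h/2)·k1); y_{n+1} = y_n + h·k2.
t=-0.500000, y=1.900000:
  k1 = f(-0.500000, 1.900000) = 0.361000
  k2 = f(-0.410000, 1.932490) = 0.301082
  y ← 1.900000 + 0.18·0.301082 = 1.954195
t=-0.320000, y=1.954195:
  k1 = f(-0.320000, 1.954195) = 0.237630
  k2 = f(-0.230000, 1.975581) = 0.172666
  y ← 1.954195 + 0.18·0.172666 = 1.985275
t=-0.140000, y=1.985275:
  k1 = f(-0.140000, 1.985275) = 0.105617
  k2 = f(-0.050000, 1.994780) = 0.037901
  y ← 1.985275 + 0.18·0.037901 = 1.992097
y(0.04) ≈ 1.9921

1.9921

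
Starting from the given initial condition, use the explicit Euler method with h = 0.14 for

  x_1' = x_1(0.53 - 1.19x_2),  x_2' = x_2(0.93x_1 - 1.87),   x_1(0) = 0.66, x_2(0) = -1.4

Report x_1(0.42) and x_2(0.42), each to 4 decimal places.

1.3526, -0.8641

Euler on (x_1,x_2): x_1_{n+1} = x_1_n + h·x_1', x_2_{n+1} = x_2_n + h·x_2'.
0.000000: (0.660000, -1.400000); f=(1.449360, 1.758680) → (0.862910, -1.153785)
0.140000: (0.862910, -1.153785); f=(1.642122, 1.231658) → (1.092807, -0.981353)
0.280000: (1.092807, -0.981353); f=(1.855379, 0.837770) → (1.352561, -0.864065)
(x_1(0.42), x_2(0.42)) ≈ (1.3526, -0.8641)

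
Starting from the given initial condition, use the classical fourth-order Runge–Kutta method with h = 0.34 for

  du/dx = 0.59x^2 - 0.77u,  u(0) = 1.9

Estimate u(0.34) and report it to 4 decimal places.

1.4696

RK4: k1 = f(x_n, u_n); k2 = f(x_n + h/2, u_n + (h/2)·k1); k3 = f(x_n + h/2, u_n + (h/2)·k2); k4 = f(x_n + h, u_n + h·k3); u_{n+1} = u_n + (h/6)·(k1 + 2k2 + 2k3 + k4).
x=0.000000, u=1.900000:
  k1 = f(0.000000, 1.900000) = -1.463000
  k2 = f(0.170000, 1.651290) = -1.254442
  k3 = f(0.170000, 1.686745) = -1.281743
  k4 = f(0.340000, 1.464208) = -1.059236
  u ← 1.900000 + (0.34/6)·(k1 + 2k2 + 2k3 + k4) = 1.469639
u(0.34) ≈ 1.4696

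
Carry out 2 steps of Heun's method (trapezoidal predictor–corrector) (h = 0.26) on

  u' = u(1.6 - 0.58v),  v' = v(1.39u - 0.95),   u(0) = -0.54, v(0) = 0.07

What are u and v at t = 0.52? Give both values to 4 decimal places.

-1.2041, 0.0257

Heun on (u,v): k1 = f(t_n, state_n); k2 = f(t_n + h, state_n + h·k1); state_{n+1} = state_n + (h/2)·(k1 + k2).
0.000000: (-0.540000, 0.070000)
  k1 = (-0.842076, -0.119042)
  predictor → (-0.758940, 0.039049)
  k2 = (-1.197115, -0.078291)
  → (-0.805095, 0.044347)
0.260000: (-0.805095, 0.044347)
  k1 = (-1.267444, -0.091757)
  predictor → (-1.134630, 0.020490)
  k2 = (-1.801924, -0.051781)
  → (-1.204113, 0.025687)
(u(0.52), v(0.52)) ≈ (-1.2041, 0.0257)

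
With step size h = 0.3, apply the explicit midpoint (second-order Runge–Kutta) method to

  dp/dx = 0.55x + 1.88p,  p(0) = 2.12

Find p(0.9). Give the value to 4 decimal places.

Midpoint: k1 = f(x_n, p_n); k2 = f(x_n + h/2, p_n + (h/2)·k1); p_{n+1} = p_n + h·k2.
x=0.000000, p=2.120000:
  k1 = f(0.000000, 2.120000) = 3.985600
  k2 = f(0.150000, 2.717840) = 5.192039
  p ← 2.120000 + 0.3·5.192039 = 3.677612
x=0.300000, p=3.677612:
  k1 = f(0.300000, 3.677612) = 7.078910
  k2 = f(0.450000, 4.739448) = 9.157663
  p ← 3.677612 + 0.3·9.157663 = 6.424911
x=0.600000, p=6.424911:
  k1 = f(0.600000, 6.424911) = 12.408832
  k2 = f(0.750000, 8.286235) = 15.990623
  p ← 6.424911 + 0.3·15.990623 = 11.222097
p(0.9) ≈ 11.2221

11.2221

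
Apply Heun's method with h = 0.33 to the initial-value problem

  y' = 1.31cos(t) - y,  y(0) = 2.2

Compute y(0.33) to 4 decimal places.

1.9431

Heun: k1 = f(t_n, y_n); k2 = f(t_n + h, y_n + h·k1); y_{n+1} = y_n + (h/2)·(k1 + k2).
t=0.000000, y=2.200000:
  k1 = f(0.000000, 2.200000) = -0.890000
  k2 = f(0.330000, 1.906300) = -0.666985
  y ← 2.200000 + (0.33/2)·(-0.890000 + (-0.666985)) = 1.943098
y(0.33) ≈ 1.9431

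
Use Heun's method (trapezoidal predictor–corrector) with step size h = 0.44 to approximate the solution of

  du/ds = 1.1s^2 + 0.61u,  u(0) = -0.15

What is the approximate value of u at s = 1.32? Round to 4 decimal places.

Heun: k1 = f(s_n, u_n); k2 = f(s_n + h, u_n + h·k1); u_{n+1} = u_n + (h/2)·(k1 + k2).
s=0.000000, u=-0.150000:
  k1 = f(0.000000, -0.150000) = -0.091500
  k2 = f(0.440000, -0.190260) = 0.096901
  u ← -0.150000 + (0.44/2)·(-0.091500 + 0.096901) = -0.148812
s=0.440000, u=-0.148812:
  k1 = f(0.440000, -0.148812) = 0.122185
  k2 = f(0.880000, -0.095050) = 0.793859
  u ← -0.148812 + (0.44/2)·(0.122185 + 0.793859) = 0.052718
s=0.880000, u=0.052718:
  k1 = f(0.880000, 0.052718) = 0.883998
  k2 = f(1.320000, 0.441677) = 2.186063
  u ← 0.052718 + (0.44/2)·(0.883998 + 2.186063) = 0.728131
u(1.32) ≈ 0.7281

0.7281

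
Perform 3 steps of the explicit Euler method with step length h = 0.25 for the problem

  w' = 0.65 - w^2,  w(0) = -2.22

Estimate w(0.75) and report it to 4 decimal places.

Euler: w_{n+1} = w_n + h·f(x_n, w_n).
x=0.000000, w=-2.220000: f=-4.278400 → w ← -2.220000 + 0.25·(-4.278400) = -3.289600
x=0.250000, w=-3.289600: f=-10.171468 → w ← -3.289600 + 0.25·(-10.171468) = -5.832467
x=0.500000, w=-5.832467: f=-33.367672 → w ← -5.832467 + 0.25·(-33.367672) = -14.174385
w(0.75) ≈ -14.1744

-14.1744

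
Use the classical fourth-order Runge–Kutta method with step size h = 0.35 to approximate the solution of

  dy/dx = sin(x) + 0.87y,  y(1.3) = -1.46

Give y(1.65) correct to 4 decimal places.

-1.5749

RK4: k1 = f(x_n, y_n); k2 = f(x_n + h/2, y_n + (h/2)·k1); k3 = f(x_n + h/2, y_n + (h/2)·k2); k4 = f(x_n + h, y_n + h·k3); y_{n+1} = y_n + (h/6)·(k1 + 2k2 + 2k3 + k4).
x=1.300000, y=-1.460000:
  k1 = f(1.300000, -1.460000) = -0.306642
  k2 = f(1.475000, -1.513662) = -0.321471
  k3 = f(1.475000, -1.516257) = -0.323729
  k4 = f(1.650000, -1.573305) = -0.371910
  y ← -1.460000 + (0.35/6)·(k1 + 2k2 + 2k3 + k4) = -1.574856
y(1.65) ≈ -1.5749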